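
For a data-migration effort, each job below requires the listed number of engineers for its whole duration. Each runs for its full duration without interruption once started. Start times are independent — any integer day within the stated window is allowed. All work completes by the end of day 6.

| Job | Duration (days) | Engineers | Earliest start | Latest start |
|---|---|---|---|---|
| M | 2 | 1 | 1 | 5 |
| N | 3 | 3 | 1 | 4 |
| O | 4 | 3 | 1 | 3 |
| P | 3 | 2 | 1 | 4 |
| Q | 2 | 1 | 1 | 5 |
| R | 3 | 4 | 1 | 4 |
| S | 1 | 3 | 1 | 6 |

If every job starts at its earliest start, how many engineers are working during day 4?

At early start, day 4 has: O.
Demand: 3 = 3.

3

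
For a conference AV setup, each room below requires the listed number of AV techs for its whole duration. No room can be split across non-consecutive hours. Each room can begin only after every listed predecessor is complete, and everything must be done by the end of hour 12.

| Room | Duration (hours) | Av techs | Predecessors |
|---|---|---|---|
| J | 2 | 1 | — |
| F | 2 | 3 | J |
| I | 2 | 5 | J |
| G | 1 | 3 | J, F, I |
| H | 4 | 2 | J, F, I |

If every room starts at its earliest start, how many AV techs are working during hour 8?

At early start, hour 8 has: H.
Demand: 2 = 2.

2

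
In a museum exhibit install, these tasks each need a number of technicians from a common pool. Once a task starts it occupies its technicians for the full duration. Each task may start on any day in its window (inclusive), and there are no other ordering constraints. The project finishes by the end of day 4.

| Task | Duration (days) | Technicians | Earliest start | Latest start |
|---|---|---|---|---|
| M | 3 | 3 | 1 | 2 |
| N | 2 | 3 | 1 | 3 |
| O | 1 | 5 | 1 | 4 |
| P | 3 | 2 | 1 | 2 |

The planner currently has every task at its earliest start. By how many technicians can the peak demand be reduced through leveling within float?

5

Early-start peak: d1:13  d2:8  d3:5  d4:0 ⇒ 13.
Leveled (M@1, N@1, O@4, P@1): d1:8  d2:8  d3:5  d4:5 ⇒ 8.
Reduction 13 − 8 = 5.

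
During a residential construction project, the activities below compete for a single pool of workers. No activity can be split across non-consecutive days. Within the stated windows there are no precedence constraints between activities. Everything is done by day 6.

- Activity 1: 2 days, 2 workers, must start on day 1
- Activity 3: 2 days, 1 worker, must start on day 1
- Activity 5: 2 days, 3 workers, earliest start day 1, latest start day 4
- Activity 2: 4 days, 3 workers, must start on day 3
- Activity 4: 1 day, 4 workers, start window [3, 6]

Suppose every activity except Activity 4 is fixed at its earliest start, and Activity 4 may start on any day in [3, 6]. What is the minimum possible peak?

7

Activity 4@3: d1:6  d2:6  d3:7  d4:3  d5:3  d6:3 → peak 7
Activity 4@4: d1:6  d2:6  d3:3  d4:7  d5:3  d6:3 → peak 7
Activity 4@5: d1:6  d2:6  d3:3  d4:3  d5:7  d6:3 → peak 7
Activity 4@6: d1:6  d2:6  d3:3  d4:3  d5:3  d6:7 → peak 7
Best is Activity 4@3, peak 7.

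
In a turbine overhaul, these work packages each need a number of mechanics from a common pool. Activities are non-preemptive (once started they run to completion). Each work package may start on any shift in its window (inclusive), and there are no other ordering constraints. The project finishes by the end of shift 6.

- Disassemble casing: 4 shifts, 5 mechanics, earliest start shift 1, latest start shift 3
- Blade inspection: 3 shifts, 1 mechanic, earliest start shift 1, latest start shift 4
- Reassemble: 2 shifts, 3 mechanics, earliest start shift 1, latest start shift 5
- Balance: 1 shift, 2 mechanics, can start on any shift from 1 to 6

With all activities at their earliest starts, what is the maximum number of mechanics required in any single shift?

Early-start schedule: Disassemble casing@1, Blade inspection@1, Reassemble@1, Balance@1.
Load per shift: shift 1: 11, shift 2: 9, shift 3: 6, shift 4: 5, shift 5: 0, shift 6: 0.
Peak is 11.

11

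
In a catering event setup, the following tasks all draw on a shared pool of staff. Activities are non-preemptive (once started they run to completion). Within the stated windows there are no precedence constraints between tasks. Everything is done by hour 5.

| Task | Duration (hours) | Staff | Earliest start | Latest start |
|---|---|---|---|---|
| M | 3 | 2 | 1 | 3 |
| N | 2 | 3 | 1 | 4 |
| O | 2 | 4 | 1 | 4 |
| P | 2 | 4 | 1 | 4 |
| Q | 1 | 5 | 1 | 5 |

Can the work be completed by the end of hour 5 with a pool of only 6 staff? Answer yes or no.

Total staffer-hours = 33; over 5 hours the average is 33/5 > 6, so some hour must exceed 6.

no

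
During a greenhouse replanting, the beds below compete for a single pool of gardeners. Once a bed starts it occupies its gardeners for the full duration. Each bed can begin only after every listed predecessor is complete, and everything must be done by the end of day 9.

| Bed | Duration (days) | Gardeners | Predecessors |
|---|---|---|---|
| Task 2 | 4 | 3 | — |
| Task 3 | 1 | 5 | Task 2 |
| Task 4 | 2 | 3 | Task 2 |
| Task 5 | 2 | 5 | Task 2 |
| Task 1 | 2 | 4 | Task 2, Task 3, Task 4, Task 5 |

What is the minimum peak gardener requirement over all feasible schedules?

Early-start (Task 2@1, Task 3@5, Task 4@5, Task 5@5, Task 1@7) gives peak 13: d1:3  d2:3  d3:3  d4:3  d5:13  d6:8  d7:4  d8:4  d9:0.
Shift Task 5→6, Task 1→8.
Schedule Task 2@1, Task 3@5, Task 4@5, Task 5@6, Task 1@8: d1:3  d2:3  d3:3  d4:3  d5:8  d6:8  d7:5  d8:4  d9:4 — peak 8.
No arrangement of the 16 feasible schedules does better.

8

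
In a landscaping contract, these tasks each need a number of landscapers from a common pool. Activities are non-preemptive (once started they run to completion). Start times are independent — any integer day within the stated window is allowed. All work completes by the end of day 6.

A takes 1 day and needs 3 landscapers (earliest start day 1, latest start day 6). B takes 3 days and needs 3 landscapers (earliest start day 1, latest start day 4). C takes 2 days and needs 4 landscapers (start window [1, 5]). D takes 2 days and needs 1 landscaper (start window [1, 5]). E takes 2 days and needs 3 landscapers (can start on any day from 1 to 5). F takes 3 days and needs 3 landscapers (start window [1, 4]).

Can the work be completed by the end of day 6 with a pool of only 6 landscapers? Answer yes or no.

Total landscaper-days = 37; over 6 days the average is 37/6 > 6, so some day must exceed 6.

no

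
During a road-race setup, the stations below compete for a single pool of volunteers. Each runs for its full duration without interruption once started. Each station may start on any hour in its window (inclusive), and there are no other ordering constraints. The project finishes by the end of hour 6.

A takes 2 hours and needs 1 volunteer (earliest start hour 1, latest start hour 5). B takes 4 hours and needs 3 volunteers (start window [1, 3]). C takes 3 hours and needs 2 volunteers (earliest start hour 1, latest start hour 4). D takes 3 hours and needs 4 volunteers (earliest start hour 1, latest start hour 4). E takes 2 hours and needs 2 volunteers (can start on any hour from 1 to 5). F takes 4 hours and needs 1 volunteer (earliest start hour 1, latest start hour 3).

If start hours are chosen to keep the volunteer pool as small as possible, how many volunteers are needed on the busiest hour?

Early-start (A@1, B@1, C@1, D@1, E@1, F@1) gives peak 13: h1:13  h2:13  h3:10  h4:4  h5:0  h6:0.
Shift D→4, F→3.
Schedule A@1, B@1, C@1, D@4, E@1, F@3: h1:8  h2:8  h3:6  h4:8  h5:5  h6:5 — peak 8.

8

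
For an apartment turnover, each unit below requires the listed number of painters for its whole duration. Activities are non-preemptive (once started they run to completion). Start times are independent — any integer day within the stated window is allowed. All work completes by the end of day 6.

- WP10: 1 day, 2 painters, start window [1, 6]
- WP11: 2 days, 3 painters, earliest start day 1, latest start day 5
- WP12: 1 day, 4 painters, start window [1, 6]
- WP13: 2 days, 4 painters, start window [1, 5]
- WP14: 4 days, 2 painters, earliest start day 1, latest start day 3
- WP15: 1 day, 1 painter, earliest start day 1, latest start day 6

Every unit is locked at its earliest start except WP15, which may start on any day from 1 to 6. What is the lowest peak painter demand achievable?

WP15@1: d1:16  d2:9  d3:2  d4:2  d5:0  d6:0 → peak 16
WP15@2: d1:15  d2:10  d3:2  d4:2  d5:0  d6:0 → peak 15
WP15@3: d1:15  d2:9  d3:3  d4:2  d5:0  d6:0 → peak 15
WP15@4: d1:15  d2:9  d3:2  d4:3  d5:0  d6:0 → peak 15
WP15@5: d1:15  d2:9  d3:2  d4:2  d5:1  d6:0 → peak 15
WP15@6: d1:15  d2:9  d3:2  d4:2  d5:0  d6:1 → peak 15
Best is WP15@2, peak 15.

15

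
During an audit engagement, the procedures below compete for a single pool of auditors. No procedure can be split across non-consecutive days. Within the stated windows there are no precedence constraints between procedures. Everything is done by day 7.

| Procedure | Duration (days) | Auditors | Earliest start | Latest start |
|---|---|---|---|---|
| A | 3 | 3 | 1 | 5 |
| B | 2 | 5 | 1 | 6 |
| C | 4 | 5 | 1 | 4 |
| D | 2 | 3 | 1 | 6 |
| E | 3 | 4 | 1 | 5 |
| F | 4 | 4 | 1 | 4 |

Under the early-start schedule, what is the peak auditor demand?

24

Early-start schedule: A@1, B@1, C@1, D@1, E@1, F@1.
Load per day: day 1: 24, day 2: 24, day 3: 16, day 4: 9, day 5: 0, day 6: 0, day 7: 0.
Peak is 24.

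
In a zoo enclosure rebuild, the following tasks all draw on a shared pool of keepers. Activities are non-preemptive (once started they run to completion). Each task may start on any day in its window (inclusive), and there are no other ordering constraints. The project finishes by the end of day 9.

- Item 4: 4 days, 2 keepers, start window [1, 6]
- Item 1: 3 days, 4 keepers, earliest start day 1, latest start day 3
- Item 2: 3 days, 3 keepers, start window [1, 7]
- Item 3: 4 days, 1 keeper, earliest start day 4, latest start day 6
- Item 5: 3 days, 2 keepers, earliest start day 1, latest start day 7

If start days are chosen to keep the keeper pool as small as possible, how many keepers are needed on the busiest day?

6

Early-start (Item 4@1, Item 1@1, Item 2@1, Item 3@4, Item 5@1) gives peak 11: d1:11  d2:11  d3:11  d4:3  d5:1  d6:1  d7:1  d8:0  d9:0.
Shift Item 2→4, Item 5→5.
Schedule Item 4@1, Item 1@1, Item 2@4, Item 3@4, Item 5@5: d1:6  d2:6  d3:6  d4:6  d5:6  d6:6  d7:3  d8:0  d9:0 — peak 6.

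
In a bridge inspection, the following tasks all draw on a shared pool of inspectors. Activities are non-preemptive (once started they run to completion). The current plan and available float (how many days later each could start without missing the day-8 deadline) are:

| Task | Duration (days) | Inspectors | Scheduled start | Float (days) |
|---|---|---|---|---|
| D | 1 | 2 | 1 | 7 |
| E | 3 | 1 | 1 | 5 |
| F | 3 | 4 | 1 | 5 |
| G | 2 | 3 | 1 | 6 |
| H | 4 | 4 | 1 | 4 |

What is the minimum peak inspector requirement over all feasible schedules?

7

Early-start (D@1, E@1, F@1, G@1, H@1) gives peak 14: d1:14  d2:12  d3:9  d4:4  d5:0  d6:0  d7:0  d8:0.
Shift G→4, H→4.
Schedule D@1, E@1, F@1, G@4, H@4: d1:7  d2:5  d3:5  d4:7  d5:7  d6:4  d7:4  d8:0 — peak 7.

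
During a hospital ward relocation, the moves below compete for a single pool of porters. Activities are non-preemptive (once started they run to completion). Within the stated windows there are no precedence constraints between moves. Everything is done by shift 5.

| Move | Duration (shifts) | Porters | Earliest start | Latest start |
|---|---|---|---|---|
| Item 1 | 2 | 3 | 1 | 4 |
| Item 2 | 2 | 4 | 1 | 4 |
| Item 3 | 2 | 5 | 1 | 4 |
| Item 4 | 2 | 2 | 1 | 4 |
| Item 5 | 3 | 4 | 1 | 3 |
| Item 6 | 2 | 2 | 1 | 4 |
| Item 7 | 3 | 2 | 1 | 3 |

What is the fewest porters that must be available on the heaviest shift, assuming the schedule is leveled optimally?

Early-start (Item 1@1, Item 2@1, Item 3@1, Item 4@1, Item 5@1, Item 6@1, Item 7@1) gives peak 22: s1:22  s2:22  s3:6  s4:0  s5:0.
Shift Item 3→3, Item 5→3, Item 7→3.
Schedule Item 1@1, Item 2@1, Item 3@3, Item 4@1, Item 5@3, Item 6@1, Item 7@3: s1:11  s2:11  s3:11  s4:11  s5:6 — peak 11.

11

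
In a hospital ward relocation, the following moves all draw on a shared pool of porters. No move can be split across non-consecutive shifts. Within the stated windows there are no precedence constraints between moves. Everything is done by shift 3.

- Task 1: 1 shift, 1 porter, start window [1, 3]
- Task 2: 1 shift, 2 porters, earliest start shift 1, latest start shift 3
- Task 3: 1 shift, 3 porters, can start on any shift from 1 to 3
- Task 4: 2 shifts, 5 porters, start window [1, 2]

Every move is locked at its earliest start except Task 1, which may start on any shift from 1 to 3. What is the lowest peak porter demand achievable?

Task 1@1: s1:11  s2:5  s3:0 → peak 11
Task 1@2: s1:10  s2:6  s3:0 → peak 10
Task 1@3: s1:10  s2:5  s3:1 → peak 10
Best is Task 1@2, peak 10.

10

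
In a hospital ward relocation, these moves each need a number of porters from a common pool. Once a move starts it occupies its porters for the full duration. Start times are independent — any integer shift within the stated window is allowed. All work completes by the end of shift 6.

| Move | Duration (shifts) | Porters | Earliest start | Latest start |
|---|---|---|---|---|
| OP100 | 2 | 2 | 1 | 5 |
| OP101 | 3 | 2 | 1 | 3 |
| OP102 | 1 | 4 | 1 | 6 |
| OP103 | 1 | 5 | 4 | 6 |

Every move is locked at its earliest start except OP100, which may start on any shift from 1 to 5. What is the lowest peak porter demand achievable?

OP100@1: s1:8  s2:4  s3:2  s4:5  s5:0  s6:0 → peak 8
OP100@2: s1:6  s2:4  s3:4  s4:5  s5:0  s6:0 → peak 6
OP100@3: s1:6  s2:2  s3:4  s4:7  s5:0  s6:0 → peak 7
OP100@4: s1:6  s2:2  s3:2  s4:7  s5:2  s6:0 → peak 7
OP100@5: s1:6  s2:2  s3:2  s4:5  s5:2  s6:2 → peak 6
Best is OP100@2, peak 6.

6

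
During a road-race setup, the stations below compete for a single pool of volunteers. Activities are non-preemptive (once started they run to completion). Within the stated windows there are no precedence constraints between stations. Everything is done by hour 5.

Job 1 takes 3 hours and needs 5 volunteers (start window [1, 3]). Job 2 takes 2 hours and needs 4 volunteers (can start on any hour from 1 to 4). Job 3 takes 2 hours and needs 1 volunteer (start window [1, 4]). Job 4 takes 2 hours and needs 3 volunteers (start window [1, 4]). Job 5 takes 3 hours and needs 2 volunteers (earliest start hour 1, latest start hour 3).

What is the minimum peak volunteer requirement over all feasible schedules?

Early-start (Job 1@1, Job 2@1, Job 3@1, Job 4@1, Job 5@1) gives peak 15: h1:15  h2:15  h3:7  h4:0  h5:0.
Shift Job 2→4, Job 4→4.
Schedule Job 1@1, Job 2@4, Job 3@1, Job 4@4, Job 5@1: h1:8  h2:8  h3:7  h4:7  h5:7 — peak 8.
Total volunteer-hours = 37 over 5 hours ⇒ peak ≥ ⌈37/5⌉ = 8, so 8 is optimal.

8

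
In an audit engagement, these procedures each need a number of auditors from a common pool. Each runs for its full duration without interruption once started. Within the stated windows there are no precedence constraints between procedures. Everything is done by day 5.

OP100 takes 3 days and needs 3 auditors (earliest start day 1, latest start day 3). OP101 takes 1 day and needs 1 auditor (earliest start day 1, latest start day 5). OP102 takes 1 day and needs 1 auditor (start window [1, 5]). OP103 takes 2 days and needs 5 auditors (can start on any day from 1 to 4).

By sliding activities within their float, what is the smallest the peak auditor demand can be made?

5

Early-start (OP100@1, OP101@1, OP102@1, OP103@1) gives peak 10: d1:10  d2:8  d3:3  d4:0  d5:0.
Shift OP103→4.
Schedule OP100@1, OP101@1, OP102@1, OP103@4: d1:5  d2:3  d3:3  d4:5  d5:5 — peak 5.
Total auditor-days = 21 over 5 days ⇒ peak ≥ ⌈21/5⌉ = 5, so 5 is optimal.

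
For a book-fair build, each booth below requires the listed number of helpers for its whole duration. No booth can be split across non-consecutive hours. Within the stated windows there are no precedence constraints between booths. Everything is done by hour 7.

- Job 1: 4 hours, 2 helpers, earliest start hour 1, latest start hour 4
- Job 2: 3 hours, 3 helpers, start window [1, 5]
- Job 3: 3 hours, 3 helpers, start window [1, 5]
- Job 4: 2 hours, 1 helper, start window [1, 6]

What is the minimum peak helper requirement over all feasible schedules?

Early-start (Job 1@1, Job 2@1, Job 3@1, Job 4@1) gives peak 9: h1:9  h2:9  h3:8  h4:2  h5:0  h6:0  h7:0.
Shift Job 3→4, Job 4→5.
Schedule Job 1@1, Job 2@1, Job 3@4, Job 4@5: h1:5  h2:5  h3:5  h4:5  h5:4  h6:4  h7:0 — peak 5.

5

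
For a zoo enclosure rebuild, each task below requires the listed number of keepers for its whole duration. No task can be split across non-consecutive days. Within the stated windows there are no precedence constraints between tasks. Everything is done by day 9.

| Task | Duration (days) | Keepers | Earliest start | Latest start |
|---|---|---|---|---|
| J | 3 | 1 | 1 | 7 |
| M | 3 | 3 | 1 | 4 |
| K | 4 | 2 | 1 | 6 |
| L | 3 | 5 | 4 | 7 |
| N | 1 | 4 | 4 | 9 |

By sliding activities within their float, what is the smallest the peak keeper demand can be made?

5

Early-start (J@1, M@1, K@1, L@4, N@4) gives peak 11: d1:6  d2:6  d3:6  d4:11  d5:5  d6:5  d7:0  d8:0  d9:0.
Shift J→4, L→7, N→5.
Schedule J@4, M@1, K@1, L@7, N@5: d1:5  d2:5  d3:5  d4:3  d5:5  d6:1  d7:5  d8:5  d9:5 — peak 5.
Total keeper-days = 39 over 9 days ⇒ peak ≥ ⌈39/9⌉ = 5, so 5 is optimal.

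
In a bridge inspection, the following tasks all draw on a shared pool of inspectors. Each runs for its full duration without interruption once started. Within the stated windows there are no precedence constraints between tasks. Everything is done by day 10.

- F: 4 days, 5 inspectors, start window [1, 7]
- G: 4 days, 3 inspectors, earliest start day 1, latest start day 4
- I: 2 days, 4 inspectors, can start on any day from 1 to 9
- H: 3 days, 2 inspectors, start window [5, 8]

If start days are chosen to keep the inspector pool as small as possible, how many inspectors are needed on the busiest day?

7

Early-start (F@1, G@1, I@1, H@5) gives peak 12: d1:12  d2:12  d3:8  d4:8  d5:2  d6:2  d7:2  d8:0  d9:0  d10:0.
Shift F→5.
Schedule F@5, G@1, I@1, H@5: d1:7  d2:7  d3:3  d4:3  d5:7  d6:7  d7:7  d8:5  d9:0  d10:0 — peak 7.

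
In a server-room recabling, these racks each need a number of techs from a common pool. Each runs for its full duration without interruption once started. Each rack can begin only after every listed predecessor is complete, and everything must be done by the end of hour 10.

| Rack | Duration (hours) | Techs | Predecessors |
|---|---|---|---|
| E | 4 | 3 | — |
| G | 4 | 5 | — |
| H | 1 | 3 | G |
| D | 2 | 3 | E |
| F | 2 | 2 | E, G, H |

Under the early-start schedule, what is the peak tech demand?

8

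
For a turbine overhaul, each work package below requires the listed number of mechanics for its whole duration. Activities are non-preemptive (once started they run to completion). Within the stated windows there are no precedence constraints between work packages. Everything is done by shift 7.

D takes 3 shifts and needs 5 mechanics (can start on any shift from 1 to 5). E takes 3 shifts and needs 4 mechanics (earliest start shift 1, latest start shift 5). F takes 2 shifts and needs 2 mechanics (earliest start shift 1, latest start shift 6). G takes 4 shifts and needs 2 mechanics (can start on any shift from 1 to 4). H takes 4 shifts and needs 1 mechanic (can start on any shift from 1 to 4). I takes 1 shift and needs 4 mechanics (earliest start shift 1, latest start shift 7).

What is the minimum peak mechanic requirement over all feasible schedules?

Early-start (D@1, E@1, F@1, G@1, H@1, I@1) gives peak 18: s1:18  s2:14  s3:12  s4:3  s5:0  s6:0  s7:0.
Shift E→4, G→3, H→4, I→7.
Schedule D@1, E@4, F@1, G@3, H@4, I@7: s1:7  s2:7  s3:7  s4:7  s5:7  s6:7  s7:5 — peak 7.
Total mechanic-shifts = 47 over 7 shifts ⇒ peak ≥ ⌈47/7⌉ = 7, so 7 is optimal.

7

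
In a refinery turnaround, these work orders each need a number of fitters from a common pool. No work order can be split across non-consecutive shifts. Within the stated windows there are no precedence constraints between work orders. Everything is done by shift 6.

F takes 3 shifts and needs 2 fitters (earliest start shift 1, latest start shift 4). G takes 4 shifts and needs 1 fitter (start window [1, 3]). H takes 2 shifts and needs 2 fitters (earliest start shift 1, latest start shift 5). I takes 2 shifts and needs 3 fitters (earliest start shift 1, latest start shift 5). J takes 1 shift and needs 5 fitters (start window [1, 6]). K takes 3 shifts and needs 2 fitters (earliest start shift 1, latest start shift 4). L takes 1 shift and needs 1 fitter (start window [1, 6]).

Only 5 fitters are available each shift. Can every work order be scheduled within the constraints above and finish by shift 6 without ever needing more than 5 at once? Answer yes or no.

no

Total fitter-shifts = 32; over 6 shifts the average is 32/6 > 5, so some shift must exceed 5.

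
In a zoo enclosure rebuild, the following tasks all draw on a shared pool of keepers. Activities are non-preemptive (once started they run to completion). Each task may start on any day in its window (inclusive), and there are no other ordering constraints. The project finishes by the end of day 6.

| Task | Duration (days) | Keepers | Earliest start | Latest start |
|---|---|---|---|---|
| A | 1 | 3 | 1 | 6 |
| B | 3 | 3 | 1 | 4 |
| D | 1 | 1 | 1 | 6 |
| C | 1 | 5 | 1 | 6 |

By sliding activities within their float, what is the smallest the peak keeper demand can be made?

Early-start (A@1, B@1, D@1, C@1) gives peak 12: d1:12  d2:3  d3:3  d4:0  d5:0  d6:0.
Shift B→2, C→5.
Schedule A@1, B@2, D@1, C@5: d1:4  d2:3  d3:3  d4:3  d5:5  d6:0 — peak 5.

5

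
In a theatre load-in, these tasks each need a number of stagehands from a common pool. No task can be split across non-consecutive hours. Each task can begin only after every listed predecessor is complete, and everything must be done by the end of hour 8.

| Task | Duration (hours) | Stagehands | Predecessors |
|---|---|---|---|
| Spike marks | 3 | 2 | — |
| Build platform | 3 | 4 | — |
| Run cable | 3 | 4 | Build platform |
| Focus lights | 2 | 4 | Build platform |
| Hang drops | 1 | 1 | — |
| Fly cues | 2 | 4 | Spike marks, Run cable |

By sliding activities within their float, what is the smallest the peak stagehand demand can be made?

Schedule Spike marks@1, Build platform@1, Run cable@4, Focus lights@4, Hang drops@1, Fly cues@7: h1:7  h2:6  h3:6  h4:8  h5:8  h6:4  h7:4  h8:4 — peak 8.

8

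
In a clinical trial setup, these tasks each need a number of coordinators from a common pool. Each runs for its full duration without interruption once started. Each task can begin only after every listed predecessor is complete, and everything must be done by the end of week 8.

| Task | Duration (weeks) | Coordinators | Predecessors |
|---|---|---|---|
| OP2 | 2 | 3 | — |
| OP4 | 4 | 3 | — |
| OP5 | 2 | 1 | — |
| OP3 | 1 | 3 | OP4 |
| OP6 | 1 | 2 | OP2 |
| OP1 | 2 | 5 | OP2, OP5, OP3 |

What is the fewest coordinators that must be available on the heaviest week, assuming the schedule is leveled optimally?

6

Early-start (OP2@1, OP4@1, OP5@1, OP3@5, OP6@3, OP1@6) gives peak 7: w1:7  w2:7  w3:5  w4:3  w5:3  w6:5  w7:5  w8:0.
Shift OP5→3.
Schedule OP2@1, OP4@1, OP5@3, OP3@5, OP6@3, OP1@6: w1:6  w2:6  w3:6  w4:4  w5:3  w6:5  w7:5  w8:0 — peak 6.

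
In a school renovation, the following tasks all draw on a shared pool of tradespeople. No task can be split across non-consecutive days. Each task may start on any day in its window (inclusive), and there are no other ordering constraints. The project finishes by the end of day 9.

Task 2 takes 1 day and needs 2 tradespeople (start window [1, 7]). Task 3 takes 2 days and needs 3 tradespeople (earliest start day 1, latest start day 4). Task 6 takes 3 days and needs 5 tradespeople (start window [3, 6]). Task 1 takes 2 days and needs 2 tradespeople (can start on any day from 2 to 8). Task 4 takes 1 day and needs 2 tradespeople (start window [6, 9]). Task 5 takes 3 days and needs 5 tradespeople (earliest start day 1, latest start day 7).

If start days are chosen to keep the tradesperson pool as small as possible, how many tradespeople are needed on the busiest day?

7

Early-start (Task 2@1, Task 3@1, Task 6@3, Task 1@2, Task 4@6, Task 5@1) gives peak 12: d1:10  d2:10  d3:12  d4:5  d5:5  d6:2  d7:0  d8:0  d9:0.
Shift Task 5→6.
Schedule Task 2@1, Task 3@1, Task 6@3, Task 1@2, Task 4@6, Task 5@6: d1:5  d2:5  d3:7  d4:5  d5:5  d6:7  d7:5  d8:5  d9:0 — peak 7.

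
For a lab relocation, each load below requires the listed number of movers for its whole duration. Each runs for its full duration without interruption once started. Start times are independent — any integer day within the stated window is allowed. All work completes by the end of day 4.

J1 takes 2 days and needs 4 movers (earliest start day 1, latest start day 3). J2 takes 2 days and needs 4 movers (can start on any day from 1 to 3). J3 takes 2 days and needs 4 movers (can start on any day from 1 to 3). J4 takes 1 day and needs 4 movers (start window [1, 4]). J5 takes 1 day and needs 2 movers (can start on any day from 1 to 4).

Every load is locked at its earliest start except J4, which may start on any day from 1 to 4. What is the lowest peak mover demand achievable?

14

J4@1: d1:18  d2:12  d3:0  d4:0 → peak 18
J4@2: d1:14  d2:16  d3:0  d4:0 → peak 16
J4@3: d1:14  d2:12  d3:4  d4:0 → peak 14
J4@4: d1:14  d2:12  d3:0  d4:4 → peak 14
Best is J4@3, peak 14.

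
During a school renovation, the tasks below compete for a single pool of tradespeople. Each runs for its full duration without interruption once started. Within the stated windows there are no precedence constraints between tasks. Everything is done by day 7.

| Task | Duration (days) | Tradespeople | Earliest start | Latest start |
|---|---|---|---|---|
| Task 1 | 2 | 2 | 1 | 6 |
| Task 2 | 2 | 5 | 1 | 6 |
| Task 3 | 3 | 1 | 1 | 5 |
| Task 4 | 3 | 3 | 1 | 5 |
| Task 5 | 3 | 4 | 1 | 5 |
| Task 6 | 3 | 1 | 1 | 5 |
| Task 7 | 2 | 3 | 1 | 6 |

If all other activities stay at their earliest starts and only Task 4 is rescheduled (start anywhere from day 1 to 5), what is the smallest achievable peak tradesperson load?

16

Task 4@1: d1:19  d2:19  d3:9  d4:0  d5:0  d6:0  d7:0 → peak 19
Task 4@2: d1:16  d2:19  d3:9  d4:3  d5:0  d6:0  d7:0 → peak 19
Task 4@3: d1:16  d2:16  d3:9  d4:3  d5:3  d6:0  d7:0 → peak 16
Task 4@4: d1:16  d2:16  d3:6  d4:3  d5:3  d6:3  d7:0 → peak 16
Task 4@5: d1:16  d2:16  d3:6  d4:0  d5:3  d6:3  d7:3 → peak 16
Best is Task 4@3, peak 16.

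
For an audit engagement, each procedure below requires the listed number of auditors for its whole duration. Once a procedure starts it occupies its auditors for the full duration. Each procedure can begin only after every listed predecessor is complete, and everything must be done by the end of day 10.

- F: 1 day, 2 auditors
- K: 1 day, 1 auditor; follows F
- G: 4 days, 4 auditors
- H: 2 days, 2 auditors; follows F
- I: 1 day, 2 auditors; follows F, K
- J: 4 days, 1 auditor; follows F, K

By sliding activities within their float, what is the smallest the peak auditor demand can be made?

Early-start (F@1, K@2, G@1, H@2, I@3, J@3) gives peak 9: d1:6  d2:7  d3:9  d4:5  d5:1  d6:1  d7:0  d8:0  d9:0  d10:0.
Shift G→3, H→7, I→9, J→7.
Schedule F@1, K@2, G@3, H@7, I@9, J@7: d1:2  d2:1  d3:4  d4:4  d5:4  d6:4  d7:3  d8:3  d9:3  d10:1 — peak 4.

4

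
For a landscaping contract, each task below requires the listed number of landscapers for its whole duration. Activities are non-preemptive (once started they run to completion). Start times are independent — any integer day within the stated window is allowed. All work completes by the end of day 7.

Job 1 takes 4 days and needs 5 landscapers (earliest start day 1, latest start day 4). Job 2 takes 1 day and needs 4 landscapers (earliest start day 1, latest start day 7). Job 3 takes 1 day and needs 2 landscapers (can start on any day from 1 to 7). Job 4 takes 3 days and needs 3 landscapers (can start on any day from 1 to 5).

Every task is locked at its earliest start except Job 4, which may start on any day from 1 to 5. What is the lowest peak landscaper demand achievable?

11

Job 4@1: d1:14  d2:8  d3:8  d4:5  d5:0  d6:0  d7:0 → peak 14
Job 4@2: d1:11  d2:8  d3:8  d4:8  d5:0  d6:0  d7:0 → peak 11
Job 4@3: d1:11  d2:5  d3:8  d4:8  d5:3  d6:0  d7:0 → peak 11
Job 4@4: d1:11  d2:5  d3:5  d4:8  d5:3  d6:3  d7:0 → peak 11
Job 4@5: d1:11  d2:5  d3:5  d4:5  d5:3  d6:3  d7:3 → peak 11
Best is Job 4@2, peak 11.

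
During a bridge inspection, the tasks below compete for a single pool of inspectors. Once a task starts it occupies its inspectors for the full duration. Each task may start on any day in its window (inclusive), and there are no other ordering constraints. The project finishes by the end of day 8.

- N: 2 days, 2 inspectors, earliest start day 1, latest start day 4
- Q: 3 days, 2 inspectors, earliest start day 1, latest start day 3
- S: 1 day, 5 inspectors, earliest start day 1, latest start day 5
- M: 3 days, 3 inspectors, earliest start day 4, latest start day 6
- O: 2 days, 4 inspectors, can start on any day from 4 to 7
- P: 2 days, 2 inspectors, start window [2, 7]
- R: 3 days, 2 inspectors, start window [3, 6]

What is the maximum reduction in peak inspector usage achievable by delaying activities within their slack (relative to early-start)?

3

Early-start peak: d1:9  d2:6  d3:6  d4:9  d5:9  d6:3  d7:0  d8:0 ⇒ 9.
Leveled (N@2, Q@2, S@1, M@4, O@7, P@2, R@5): d1:5  d2:6  d3:6  d4:5  d5:5  d6:5  d7:6  d8:4 ⇒ 6.
Reduction 9 − 6 = 3.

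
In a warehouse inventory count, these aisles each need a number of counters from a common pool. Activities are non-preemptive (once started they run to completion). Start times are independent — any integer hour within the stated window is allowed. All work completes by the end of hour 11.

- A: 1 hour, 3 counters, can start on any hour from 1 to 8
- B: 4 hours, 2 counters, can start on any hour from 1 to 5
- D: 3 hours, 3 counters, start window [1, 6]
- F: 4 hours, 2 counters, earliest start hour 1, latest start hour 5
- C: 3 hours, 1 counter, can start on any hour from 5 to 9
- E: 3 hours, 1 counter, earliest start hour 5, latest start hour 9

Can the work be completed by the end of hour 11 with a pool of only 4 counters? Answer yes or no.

yes

Schedule A@1, B@2, D@6, F@2, C@6, E@9: h1:3  h2:4  h3:4  h4:4  h5:4  h6:4  h7:4  h8:4  h9:1  h10:1  h11:1 — peak 4 ≤ 4.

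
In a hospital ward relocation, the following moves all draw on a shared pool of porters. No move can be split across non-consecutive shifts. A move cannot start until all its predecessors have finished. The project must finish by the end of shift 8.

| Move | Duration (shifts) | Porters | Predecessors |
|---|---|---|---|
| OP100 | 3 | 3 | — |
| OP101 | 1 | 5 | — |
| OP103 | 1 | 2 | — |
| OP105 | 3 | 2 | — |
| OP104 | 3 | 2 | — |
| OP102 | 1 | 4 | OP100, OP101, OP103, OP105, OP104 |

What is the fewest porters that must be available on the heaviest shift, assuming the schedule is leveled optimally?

Early-start (OP100@1, OP101@1, OP103@1, OP105@1, OP104@1, OP102@4) gives peak 14: s1:14  s2:7  s3:7  s4:4  s5:0  s6:0  s7:0  s8:0.
Shift OP101→4, OP105→5, OP104→5, OP102→8.
Schedule OP100@1, OP101@4, OP103@1, OP105@5, OP104@5, OP102@8: s1:5  s2:3  s3:3  s4:5  s5:4  s6:4  s7:4  s8:4 — peak 5.

5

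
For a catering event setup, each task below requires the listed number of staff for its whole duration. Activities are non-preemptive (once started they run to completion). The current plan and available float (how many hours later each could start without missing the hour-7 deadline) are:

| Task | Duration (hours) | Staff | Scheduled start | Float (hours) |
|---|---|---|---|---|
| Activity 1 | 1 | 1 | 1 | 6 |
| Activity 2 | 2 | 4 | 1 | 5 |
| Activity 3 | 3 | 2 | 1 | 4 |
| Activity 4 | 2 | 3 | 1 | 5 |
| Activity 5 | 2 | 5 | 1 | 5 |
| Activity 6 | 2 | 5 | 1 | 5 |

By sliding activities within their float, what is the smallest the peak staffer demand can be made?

Early-start (Activity 1@1, Activity 2@1, Activity 3@1, Activity 4@1, Activity 5@1, Activity 6@1) gives peak 20: h1:20  h2:19  h3:2  h4:0  h5:0  h6:0  h7:0.
Shift Activity 3→3, Activity 4→2, Activity 5→4, Activity 6→6.
Schedule Activity 1@1, Activity 2@1, Activity 3@3, Activity 4@2, Activity 5@4, Activity 6@6: h1:5  h2:7  h3:5  h4:7  h5:7  h6:5  h7:5 — peak 7.

7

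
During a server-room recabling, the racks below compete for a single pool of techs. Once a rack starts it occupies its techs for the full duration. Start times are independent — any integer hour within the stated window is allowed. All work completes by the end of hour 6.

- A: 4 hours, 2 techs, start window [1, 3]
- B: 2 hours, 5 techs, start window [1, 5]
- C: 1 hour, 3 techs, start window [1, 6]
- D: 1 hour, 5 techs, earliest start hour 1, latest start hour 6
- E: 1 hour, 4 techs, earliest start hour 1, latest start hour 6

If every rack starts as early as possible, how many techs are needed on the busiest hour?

19

Early-start schedule: A@1, B@1, C@1, D@1, E@1.
Load per hour: hour 1: 19, hour 2: 7, hour 3: 2, hour 4: 2, hour 5: 0, hour 6: 0.
Peak is 19.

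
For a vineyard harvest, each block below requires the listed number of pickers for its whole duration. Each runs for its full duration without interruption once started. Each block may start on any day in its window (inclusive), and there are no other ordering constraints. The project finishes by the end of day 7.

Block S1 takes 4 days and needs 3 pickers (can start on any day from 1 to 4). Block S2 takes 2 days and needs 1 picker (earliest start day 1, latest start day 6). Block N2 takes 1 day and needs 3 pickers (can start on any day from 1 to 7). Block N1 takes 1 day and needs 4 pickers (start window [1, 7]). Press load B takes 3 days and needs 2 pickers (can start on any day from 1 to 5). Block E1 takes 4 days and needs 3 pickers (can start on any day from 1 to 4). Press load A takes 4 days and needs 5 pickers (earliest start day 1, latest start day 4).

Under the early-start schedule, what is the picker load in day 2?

14

At early start, day 2 has: Block S1, Block S2, Press load B, Block E1, Press load A.
Demand: 3 + 1 + 2 + 3 + 5 = 14.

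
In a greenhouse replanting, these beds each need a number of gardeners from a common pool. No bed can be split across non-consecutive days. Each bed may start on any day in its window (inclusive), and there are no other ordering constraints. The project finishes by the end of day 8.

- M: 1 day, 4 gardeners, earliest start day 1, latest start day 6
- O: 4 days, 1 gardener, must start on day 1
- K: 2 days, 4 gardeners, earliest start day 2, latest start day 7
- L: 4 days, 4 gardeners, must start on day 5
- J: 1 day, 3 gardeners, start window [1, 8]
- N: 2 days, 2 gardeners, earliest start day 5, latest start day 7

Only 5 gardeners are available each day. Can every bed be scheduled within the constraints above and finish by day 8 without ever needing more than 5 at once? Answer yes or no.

no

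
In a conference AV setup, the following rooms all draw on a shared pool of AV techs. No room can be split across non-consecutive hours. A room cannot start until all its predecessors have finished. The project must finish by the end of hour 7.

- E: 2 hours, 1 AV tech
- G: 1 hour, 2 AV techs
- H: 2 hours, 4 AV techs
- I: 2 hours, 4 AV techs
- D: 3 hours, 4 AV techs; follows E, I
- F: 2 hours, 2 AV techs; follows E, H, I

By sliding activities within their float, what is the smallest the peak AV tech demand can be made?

Early-start (E@1, G@1, H@1, I@1, D@3, F@3) gives peak 11: h1:11  h2:9  h3:6  h4:6  h5:4  h6:0  h7:0.
Shift G→3, I→3, D→5, F→5.
Schedule E@1, G@3, H@1, I@3, D@5, F@5: h1:5  h2:5  h3:6  h4:4  h5:6  h6:6  h7:4 — peak 6.
Total AV tech-hours = 36 over 7 hours ⇒ peak ≥ ⌈36/7⌉ = 6, so 6 is optimal.

6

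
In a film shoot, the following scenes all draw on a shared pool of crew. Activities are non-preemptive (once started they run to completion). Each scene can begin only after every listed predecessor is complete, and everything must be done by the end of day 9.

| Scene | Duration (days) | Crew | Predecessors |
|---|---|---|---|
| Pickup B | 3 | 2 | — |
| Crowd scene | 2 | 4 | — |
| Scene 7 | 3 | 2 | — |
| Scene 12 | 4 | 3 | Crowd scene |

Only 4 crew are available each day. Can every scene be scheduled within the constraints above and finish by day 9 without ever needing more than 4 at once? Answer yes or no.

yes

Schedule Pickup B@1, Crowd scene@4, Scene 7@1, Scene 12@6: d1:4  d2:4  d3:4  d4:4  d5:4  d6:3  d7:3  d8:3  d9:3 — peak 4 ≤ 4.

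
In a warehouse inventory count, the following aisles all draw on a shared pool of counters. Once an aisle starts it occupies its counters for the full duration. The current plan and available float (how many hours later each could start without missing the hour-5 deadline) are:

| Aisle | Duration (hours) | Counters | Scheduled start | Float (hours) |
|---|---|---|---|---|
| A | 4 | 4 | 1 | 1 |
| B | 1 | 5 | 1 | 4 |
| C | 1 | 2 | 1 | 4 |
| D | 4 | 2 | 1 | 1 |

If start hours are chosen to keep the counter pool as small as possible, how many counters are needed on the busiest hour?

Early-start (A@1, B@1, C@1, D@1) gives peak 13: h1:13  h2:6  h3:6  h4:6  h5:0.
Shift B→5, D→2.
Schedule A@1, B@5, C@1, D@2: h1:6  h2:6  h3:6  h4:6  h5:7 — peak 7.
Total counter-hours = 31 over 5 hours ⇒ peak ≥ ⌈31/5⌉ = 7, so 7 is optimal.

7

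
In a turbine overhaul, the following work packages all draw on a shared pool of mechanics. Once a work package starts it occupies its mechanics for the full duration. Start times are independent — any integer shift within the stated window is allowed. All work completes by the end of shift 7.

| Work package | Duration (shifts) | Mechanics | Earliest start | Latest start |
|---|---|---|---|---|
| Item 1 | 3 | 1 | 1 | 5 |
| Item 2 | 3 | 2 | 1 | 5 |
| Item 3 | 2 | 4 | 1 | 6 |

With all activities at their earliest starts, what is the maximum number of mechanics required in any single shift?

7

Early-start schedule: Item 1@1, Item 2@1, Item 3@1.
Load per shift: shift 1: 7, shift 2: 7, shift 3: 3, shift 4: 0, shift 5: 0, shift 6: 0, shift 7: 0.
Peak is 7.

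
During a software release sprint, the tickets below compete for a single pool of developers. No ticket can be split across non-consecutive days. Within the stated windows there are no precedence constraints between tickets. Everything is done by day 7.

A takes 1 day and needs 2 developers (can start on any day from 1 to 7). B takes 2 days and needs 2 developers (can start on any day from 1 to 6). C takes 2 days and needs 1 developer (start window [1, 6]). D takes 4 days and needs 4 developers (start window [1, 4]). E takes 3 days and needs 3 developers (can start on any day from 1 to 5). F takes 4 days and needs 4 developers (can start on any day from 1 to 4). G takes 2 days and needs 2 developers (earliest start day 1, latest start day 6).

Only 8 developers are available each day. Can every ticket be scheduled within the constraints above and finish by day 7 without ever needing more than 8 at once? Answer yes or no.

yes

Schedule A@1, B@1, C@1, D@4, E@1, F@4, G@2: d1:8  d2:8  d3:5  d4:8  d5:8  d6:8  d7:8 — peak 8 ≤ 8.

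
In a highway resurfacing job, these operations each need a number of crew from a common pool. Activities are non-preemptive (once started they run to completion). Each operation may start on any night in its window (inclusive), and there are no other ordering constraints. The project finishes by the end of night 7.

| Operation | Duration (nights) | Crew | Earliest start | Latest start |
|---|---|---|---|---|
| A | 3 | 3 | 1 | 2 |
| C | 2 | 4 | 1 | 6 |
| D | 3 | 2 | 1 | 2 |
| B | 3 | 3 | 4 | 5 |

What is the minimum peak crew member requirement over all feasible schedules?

Early-start (A@1, C@1, D@1, B@4) gives peak 9: n1:9  n2:9  n3:5  n4:3  n5:3  n6:3  n7:0.
Shift C→4.
Schedule A@1, C@4, D@1, B@4: n1:5  n2:5  n3:5  n4:7  n5:7  n6:3  n7:0 — peak 7.

7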